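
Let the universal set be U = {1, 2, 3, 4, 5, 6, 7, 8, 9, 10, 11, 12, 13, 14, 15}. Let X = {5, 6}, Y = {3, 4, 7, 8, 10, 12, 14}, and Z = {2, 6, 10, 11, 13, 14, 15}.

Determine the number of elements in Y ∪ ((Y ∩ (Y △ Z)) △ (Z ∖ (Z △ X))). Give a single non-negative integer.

8

Y △ Z = {2, 3, 4, 6, 7, 8, 11, 12, 13, 15}
Y ∩ (Y △ Z) = {3, 4, 7, 8, 12}
Z △ X = {2, 5, 10, 11, 13, 14, 15}
Z ∖ (Z △ X) = {6}
(Y ∩ (Y △ Z)) △ (Z ∖ (Z △ X)) = {3, 4, 6, 7, 8, 12}
Y ∪ ((Y ∩ (Y △ Z)) △ (Z ∖ (Z △ X))) = {3, 4, 6, 7, 8, 10, 12, 14}
|Y ∪ ((Y ∩ (Y △ Z)) △ (Z ∖ (Z △ X)))| = 8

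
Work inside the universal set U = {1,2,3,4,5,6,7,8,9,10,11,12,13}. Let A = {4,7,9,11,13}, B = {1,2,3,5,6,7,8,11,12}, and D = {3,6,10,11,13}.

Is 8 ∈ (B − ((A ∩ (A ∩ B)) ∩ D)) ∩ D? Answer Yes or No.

No

8 ∉ A and 8 ∈ B, so 8 ∉ A ∩ B
8 ∉ A and 8 ∉ (A ∩ B), so 8 ∉ A ∩ (A ∩ B)
8 ∉ (A ∩ (A ∩ B)) and 8 ∉ D, so 8 ∉ (A ∩ (A ∩ B)) ∩ D
8 ∈ B and 8 ∉ ((A ∩ (A ∩ B)) ∩ D), so 8 ∈ B − ((A ∩ (A ∩ B)) ∩ D)
8 ∈ (B − ((A ∩ (A ∩ B)) ∩ D)) and 8 ∉ D, so 8 ∉ (B − ((A ∩ (A ∩ B)) ∩ D)) ∩ D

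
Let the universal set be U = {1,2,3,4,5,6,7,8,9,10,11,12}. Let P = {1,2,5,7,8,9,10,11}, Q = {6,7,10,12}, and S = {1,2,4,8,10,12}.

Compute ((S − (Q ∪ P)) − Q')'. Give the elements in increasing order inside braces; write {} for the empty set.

Q ∪ P = {1,2,5,6,7,8,9,10,11,12}
S − (Q ∪ P) = {4}
Q' = {1,2,3,4,5,8,9,11}
(S − (Q ∪ P)) − Q' = {}
((S − (Q ∪ P)) − Q')' = {1,2,3,4,5,6,7,8,9,10,11,12}

{1,2,3,4,5,6,7,8,9,10,11,12}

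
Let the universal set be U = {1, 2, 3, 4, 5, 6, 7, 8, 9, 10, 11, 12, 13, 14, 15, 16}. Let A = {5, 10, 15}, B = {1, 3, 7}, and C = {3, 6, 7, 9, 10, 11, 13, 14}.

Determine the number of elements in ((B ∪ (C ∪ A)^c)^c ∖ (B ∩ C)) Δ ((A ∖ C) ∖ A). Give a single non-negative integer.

C ∪ A = {3, 5, 6, 7, 9, 10, 11, 13, 14, 15}
(C ∪ A)^c = {1, 2, 4, 8, 12, 16}
B ∪ (C ∪ A)^c = {1, 2, 3, 4, 7, 8, 12, 16}
(B ∪ (C ∪ A)^c)^c = {5, 6, 9, 10, 11, 13, 14, 15}
B ∩ C = {3, 7}
(B ∪ (C ∪ A)^c)^c ∖ (B ∩ C) = {5, 6, 9, 10, 11, 13, 14, 15}
A ∖ C = {5, 15}
(A ∖ C) ∖ A = {}
((B ∪ (C ∪ A)^c)^c ∖ (B ∩ C)) Δ ((A ∖ C) ∖ A) = {5, 6, 9, 10, 11, 13, 14, 15}
|((B ∪ (C ∪ A)^c)^c ∖ (B ∩ C)) Δ ((A ∖ C) ∖ A)| = 8

8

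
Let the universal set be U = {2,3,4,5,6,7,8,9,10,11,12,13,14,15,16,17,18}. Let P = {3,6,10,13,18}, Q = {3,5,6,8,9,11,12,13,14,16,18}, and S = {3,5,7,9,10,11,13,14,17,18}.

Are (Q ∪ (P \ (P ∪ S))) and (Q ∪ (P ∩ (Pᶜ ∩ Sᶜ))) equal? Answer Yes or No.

Yes

P ∪ S = {3,5,6,7,9,10,11,13,14,17,18}
P \ (P ∪ S) = {}
Q ∪ (P \ (P ∪ S)) = {3,5,6,8,9,11,12,13,14,16,18}
Pᶜ = {2,4,5,7,8,9,11,12,14,15,16,17}
Sᶜ = {2,4,6,8,12,15,16}
Pᶜ ∩ Sᶜ = {2,4,8,12,15,16}
P ∩ (Pᶜ ∩ Sᶜ) = {}
Q ∪ (P ∩ (Pᶜ ∩ Sᶜ)) = {3,5,6,8,9,11,12,13,14,16,18}
Both equal {3,5,6,8,9,11,12,13,14,16,18}, so Q ∪ (P \ (P ∪ S)) = Q ∪ (P ∩ (Pᶜ ∩ Sᶜ)).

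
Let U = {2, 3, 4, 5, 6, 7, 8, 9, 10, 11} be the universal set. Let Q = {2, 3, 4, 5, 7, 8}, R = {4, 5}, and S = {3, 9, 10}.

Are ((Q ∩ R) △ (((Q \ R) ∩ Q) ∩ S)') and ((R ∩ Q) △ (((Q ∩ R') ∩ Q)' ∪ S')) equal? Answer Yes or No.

Yes

Q ∩ R = {4, 5}
Q \ R = {2, 3, 7, 8}
(Q \ R) ∩ Q = {2, 3, 7, 8}
((Q \ R) ∩ Q) ∩ S = {3}
(((Q \ R) ∩ Q) ∩ S)' = {2, 4, 5, 6, 7, 8, 9, 10, 11}
(Q ∩ R) △ (((Q \ R) ∩ Q) ∩ S)' = {2, 6, 7, 8, 9, 10, 11}
R ∩ Q = {4, 5}
R' = {2, 3, 6, 7, 8, 9, 10, 11}
Q ∩ R' = {2, 3, 7, 8}
(Q ∩ R') ∩ Q = {2, 3, 7, 8}
((Q ∩ R') ∩ Q)' = {4, 5, 6, 9, 10, 11}
S' = {2, 4, 5, 6, 7, 8, 11}
((Q ∩ R') ∩ Q)' ∪ S' = {2, 4, 5, 6, 7, 8, 9, 10, 11}
(R ∩ Q) △ (((Q ∩ R') ∩ Q)' ∪ S') = {2, 6, 7, 8, 9, 10, 11}
Both equal {2, 6, 7, 8, 9, 10, 11}, so (Q ∩ R) △ (((Q \ R) ∩ Q) ∩ S)' = (R ∩ Q) △ (((Q ∩ R') ∩ Q)' ∪ S').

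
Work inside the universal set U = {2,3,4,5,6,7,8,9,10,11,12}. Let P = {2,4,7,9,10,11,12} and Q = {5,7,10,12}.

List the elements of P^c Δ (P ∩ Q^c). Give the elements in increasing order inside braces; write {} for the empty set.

P^c = {3,5,6,8}
Q^c = {2,3,4,6,8,9,11}
P ∩ Q^c = {2,4,9,11}
P^c Δ (P ∩ Q^c) = {2,3,4,5,6,8,9,11}

{2,3,4,5,6,8,9,11}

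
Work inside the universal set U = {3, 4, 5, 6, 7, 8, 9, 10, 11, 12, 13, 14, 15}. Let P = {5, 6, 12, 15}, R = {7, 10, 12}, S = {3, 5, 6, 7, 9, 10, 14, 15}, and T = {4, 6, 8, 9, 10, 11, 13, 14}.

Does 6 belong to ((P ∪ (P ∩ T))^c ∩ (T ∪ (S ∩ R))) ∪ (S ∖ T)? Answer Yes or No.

No

6 ∈ P and 6 ∈ T, so 6 ∈ P ∩ T
6 ∈ P and 6 ∈ (P ∩ T), so 6 ∈ P ∪ (P ∩ T)
6 ∉ (P ∪ (P ∩ T))^c since 6 ∈ (P ∪ (P ∩ T))
6 ∈ S and 6 ∉ R, so 6 ∉ S ∩ R
6 ∈ T and 6 ∉ (S ∩ R), so 6 ∈ T ∪ (S ∩ R)
6 ∉ (P ∪ (P ∩ T))^c and 6 ∈ (T ∪ (S ∩ R)), so 6 ∉ (P ∪ (P ∩ T))^c ∩ (T ∪ (S ∩ R))
6 ∈ S and 6 ∈ T, so 6 ∉ S ∖ T
6 ∉ ((P ∪ (P ∩ T))^c ∩ (T ∪ (S ∩ R))) and 6 ∉ (S ∖ T), so 6 ∉ ((P ∪ (P ∩ T))^c ∩ (T ∪ (S ∩ R))) ∪ (S ∖ T)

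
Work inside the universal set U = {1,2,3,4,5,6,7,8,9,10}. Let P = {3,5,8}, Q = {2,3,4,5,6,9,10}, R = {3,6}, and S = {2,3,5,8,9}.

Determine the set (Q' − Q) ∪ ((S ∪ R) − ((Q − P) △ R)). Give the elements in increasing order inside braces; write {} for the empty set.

Q' = {1,7,8}
Q' − Q = {1,7,8}
S ∪ R = {2,3,5,6,8,9}
Q − P = {2,4,6,9,10}
(Q − P) △ R = {2,3,4,9,10}
(S ∪ R) − ((Q − P) △ R) = {5,6,8}
(Q' − Q) ∪ ((S ∪ R) − ((Q − P) △ R)) = {1,5,6,7,8}

{1,5,6,7,8}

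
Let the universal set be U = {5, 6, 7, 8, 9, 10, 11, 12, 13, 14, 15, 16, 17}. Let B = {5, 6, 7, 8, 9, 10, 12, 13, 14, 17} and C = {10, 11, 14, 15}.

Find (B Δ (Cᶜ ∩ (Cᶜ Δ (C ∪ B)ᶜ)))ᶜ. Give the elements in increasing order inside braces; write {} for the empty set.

Cᶜ = {5, 6, 7, 8, 9, 12, 13, 16, 17}
C ∪ B = {5, 6, 7, 8, 9, 10, 11, 12, 13, 14, 15, 17}
(C ∪ B)ᶜ = {16}
Cᶜ Δ (C ∪ B)ᶜ = {5, 6, 7, 8, 9, 12, 13, 17}
Cᶜ ∩ (Cᶜ Δ (C ∪ B)ᶜ) = {5, 6, 7, 8, 9, 12, 13, 17}
B Δ (Cᶜ ∩ (Cᶜ Δ (C ∪ B)ᶜ)) = {10, 14}
(B Δ (Cᶜ ∩ (Cᶜ Δ (C ∪ B)ᶜ)))ᶜ = {5, 6, 7, 8, 9, 11, 12, 13, 15, 16, 17}

{5, 6, 7, 8, 9, 11, 12, 13, 15, 16, 17}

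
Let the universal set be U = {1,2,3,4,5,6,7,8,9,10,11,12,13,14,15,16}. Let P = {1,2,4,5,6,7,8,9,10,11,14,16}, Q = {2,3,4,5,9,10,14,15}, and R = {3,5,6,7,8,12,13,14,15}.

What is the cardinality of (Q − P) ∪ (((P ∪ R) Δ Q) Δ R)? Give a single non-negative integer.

7

Q − P = {3,15}
P ∪ R = {1,2,3,4,5,6,7,8,9,10,11,12,13,14,15,16}
(P ∪ R) Δ Q = {1,6,7,8,11,12,13,16}
((P ∪ R) Δ Q) Δ R = {1,3,5,11,14,15,16}
(Q − P) ∪ (((P ∪ R) Δ Q) Δ R) = {1,3,5,11,14,15,16}
|(Q − P) ∪ (((P ∪ R) Δ Q) Δ R)| = 7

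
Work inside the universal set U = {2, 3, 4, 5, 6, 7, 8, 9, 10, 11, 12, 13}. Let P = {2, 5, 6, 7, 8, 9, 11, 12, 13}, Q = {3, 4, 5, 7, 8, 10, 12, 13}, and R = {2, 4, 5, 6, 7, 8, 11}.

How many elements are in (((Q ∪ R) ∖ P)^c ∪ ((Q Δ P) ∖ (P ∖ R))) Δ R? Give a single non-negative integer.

5

Q ∪ R = {2, 3, 4, 5, 6, 7, 8, 10, 11, 12, 13}
(Q ∪ R) ∖ P = {3, 4, 10}
((Q ∪ R) ∖ P)^c = {2, 5, 6, 7, 8, 9, 11, 12, 13}
Q Δ P = {2, 3, 4, 6, 9, 10, 11}
P ∖ R = {9, 12, 13}
(Q Δ P) ∖ (P ∖ R) = {2, 3, 4, 6, 10, 11}
((Q ∪ R) ∖ P)^c ∪ ((Q Δ P) ∖ (P ∖ R)) = {2, 3, 4, 5, 6, 7, 8, 9, 10, 11, 12, 13}
(((Q ∪ R) ∖ P)^c ∪ ((Q Δ P) ∖ (P ∖ R))) Δ R = {3, 9, 10, 12, 13}
|(((Q ∪ R) ∖ P)^c ∪ ((Q Δ P) ∖ (P ∖ R))) Δ R| = 5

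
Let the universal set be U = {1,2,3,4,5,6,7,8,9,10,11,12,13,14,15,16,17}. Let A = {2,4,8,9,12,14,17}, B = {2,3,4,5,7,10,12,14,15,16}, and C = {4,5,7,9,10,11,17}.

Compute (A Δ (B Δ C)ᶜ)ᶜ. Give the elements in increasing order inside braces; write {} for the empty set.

{3,4,8,11,15,16}

B Δ C = {2,3,9,11,12,14,15,16,17}
(B Δ C)ᶜ = {1,4,5,6,7,8,10,13}
A Δ (B Δ C)ᶜ = {1,2,5,6,7,9,10,12,13,14,17}
(A Δ (B Δ C)ᶜ)ᶜ = {3,4,8,11,15,16}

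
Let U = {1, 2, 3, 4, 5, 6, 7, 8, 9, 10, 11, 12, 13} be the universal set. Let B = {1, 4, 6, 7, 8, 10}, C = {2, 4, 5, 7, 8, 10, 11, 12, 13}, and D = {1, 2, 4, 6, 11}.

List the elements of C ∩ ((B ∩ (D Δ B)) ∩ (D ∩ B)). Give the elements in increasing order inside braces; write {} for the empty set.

{}

D Δ B = {2, 7, 8, 10, 11}
B ∩ (D Δ B) = {7, 8, 10}
D ∩ B = {1, 4, 6}
(B ∩ (D Δ B)) ∩ (D ∩ B) = {}
C ∩ ((B ∩ (D Δ B)) ∩ (D ∩ B)) = {}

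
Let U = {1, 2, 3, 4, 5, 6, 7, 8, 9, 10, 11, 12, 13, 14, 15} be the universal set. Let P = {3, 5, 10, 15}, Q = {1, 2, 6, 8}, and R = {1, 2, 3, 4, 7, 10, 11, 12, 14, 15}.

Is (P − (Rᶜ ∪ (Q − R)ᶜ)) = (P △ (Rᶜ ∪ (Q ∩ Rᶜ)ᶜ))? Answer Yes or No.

No

Rᶜ = {5, 6, 8, 9, 13}
Q − R = {6, 8}
(Q − R)ᶜ = {1, 2, 3, 4, 5, 7, 9, 10, 11, 12, 13, 14, 15}
Rᶜ ∪ (Q − R)ᶜ = {1, 2, 3, 4, 5, 6, 7, 8, 9, 10, 11, 12, 13, 14, 15}
P − (Rᶜ ∪ (Q − R)ᶜ) = {}
Q ∩ Rᶜ = {6, 8}
(Q ∩ Rᶜ)ᶜ = {1, 2, 3, 4, 5, 7, 9, 10, 11, 12, 13, 14, 15}
Rᶜ ∪ (Q ∩ Rᶜ)ᶜ = {1, 2, 3, 4, 5, 6, 7, 8, 9, 10, 11, 12, 13, 14, 15}
P △ (Rᶜ ∪ (Q ∩ Rᶜ)ᶜ) = {1, 2, 4, 6, 7, 8, 9, 11, 12, 13, 14}
1 ∈ P △ (Rᶜ ∪ (Q ∩ Rᶜ)ᶜ) but 1 ∉ P − (Rᶜ ∪ (Q − R)ᶜ), so they differ.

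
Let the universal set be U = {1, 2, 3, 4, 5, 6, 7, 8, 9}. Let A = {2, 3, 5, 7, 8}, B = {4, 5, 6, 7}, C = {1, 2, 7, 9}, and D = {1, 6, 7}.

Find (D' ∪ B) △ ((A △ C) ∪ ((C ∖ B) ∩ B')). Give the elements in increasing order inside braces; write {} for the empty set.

D' = {2, 3, 4, 5, 8, 9}
D' ∪ B = {2, 3, 4, 5, 6, 7, 8, 9}
A △ C = {1, 3, 5, 8, 9}
C ∖ B = {1, 2, 9}
B' = {1, 2, 3, 8, 9}
(C ∖ B) ∩ B' = {1, 2, 9}
(A △ C) ∪ ((C ∖ B) ∩ B') = {1, 2, 3, 5, 8, 9}
(D' ∪ B) △ ((A △ C) ∪ ((C ∖ B) ∩ B')) = {1, 4, 6, 7}

{1, 4, 6, 7}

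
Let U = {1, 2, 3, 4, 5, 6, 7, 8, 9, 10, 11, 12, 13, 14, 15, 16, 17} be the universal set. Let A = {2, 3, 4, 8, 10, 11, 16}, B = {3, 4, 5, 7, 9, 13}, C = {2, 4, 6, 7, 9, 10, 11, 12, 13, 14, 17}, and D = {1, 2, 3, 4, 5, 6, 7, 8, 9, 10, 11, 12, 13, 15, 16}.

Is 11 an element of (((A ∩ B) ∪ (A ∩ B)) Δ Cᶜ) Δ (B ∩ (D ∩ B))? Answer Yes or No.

11 ∈ A and 11 ∉ B, so 11 ∉ A ∩ B
11 ∈ A and 11 ∉ B, so 11 ∉ A ∩ B
11 ∉ (A ∩ B) and 11 ∉ (A ∩ B), so 11 ∉ (A ∩ B) ∪ (A ∩ B)
11 ∈ C, so 11 ∉ Cᶜ
11 ∉ ((A ∩ B) ∪ (A ∩ B)) and 11 ∉ Cᶜ, so 11 ∉ ((A ∩ B) ∪ (A ∩ B)) Δ Cᶜ
11 ∈ D and 11 ∉ B, so 11 ∉ D ∩ B
11 ∉ B and 11 ∉ (D ∩ B), so 11 ∉ B ∩ (D ∩ B)
11 ∉ (((A ∩ B) ∪ (A ∩ B)) Δ Cᶜ) and 11 ∉ (B ∩ (D ∩ B)), so 11 ∉ (((A ∩ B) ∪ (A ∩ B)) Δ Cᶜ) Δ (B ∩ (D ∩ B))

No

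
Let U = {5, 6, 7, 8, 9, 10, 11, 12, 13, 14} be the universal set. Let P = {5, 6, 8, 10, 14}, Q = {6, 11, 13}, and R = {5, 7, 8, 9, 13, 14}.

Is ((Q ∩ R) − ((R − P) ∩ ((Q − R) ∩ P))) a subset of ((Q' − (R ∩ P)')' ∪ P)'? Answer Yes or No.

Q ∩ R = {13}
R − P = {7, 9, 13}
Q − R = {6, 11}
(Q − R) ∩ P = {6}
(R − P) ∩ ((Q − R) ∩ P) = {}
(Q ∩ R) − ((R − P) ∩ ((Q − R) ∩ P)) = {13}
Q' = {5, 7, 8, 9, 10, 12, 14}
R ∩ P = {5, 8, 14}
(R ∩ P)' = {6, 7, 9, 10, 11, 12, 13}
Q' − (R ∩ P)' = {5, 8, 14}
(Q' − (R ∩ P)')' = {6, 7, 9, 10, 11, 12, 13}
(Q' − (R ∩ P)')' ∪ P = {5, 6, 7, 8, 9, 10, 11, 12, 13, 14}
((Q' − (R ∩ P)')' ∪ P)' = {}
13 ∈ (Q ∩ R) − ((R − P) ∩ ((Q − R) ∩ P)) but 13 ∉ ((Q' − (R ∩ P)')' ∪ P)', so the inclusion fails.

No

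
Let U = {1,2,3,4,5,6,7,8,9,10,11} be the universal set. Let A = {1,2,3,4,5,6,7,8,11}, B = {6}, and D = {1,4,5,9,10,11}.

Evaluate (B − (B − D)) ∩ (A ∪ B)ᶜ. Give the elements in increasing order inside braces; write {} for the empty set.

B − D = {6}
B − (B − D) = {}
A ∪ B = {1,2,3,4,5,6,7,8,11}
(A ∪ B)ᶜ = {9,10}
(B − (B − D)) ∩ (A ∪ B)ᶜ = {}

{}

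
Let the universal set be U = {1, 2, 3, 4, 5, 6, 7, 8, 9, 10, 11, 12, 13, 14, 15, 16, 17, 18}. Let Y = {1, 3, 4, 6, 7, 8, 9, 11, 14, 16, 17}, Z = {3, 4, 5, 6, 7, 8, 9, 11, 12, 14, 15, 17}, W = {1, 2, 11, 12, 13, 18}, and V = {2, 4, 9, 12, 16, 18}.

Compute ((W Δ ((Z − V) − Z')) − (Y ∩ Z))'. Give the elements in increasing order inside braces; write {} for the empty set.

Z − V = {3, 5, 6, 7, 8, 11, 14, 15, 17}
Z' = {1, 2, 10, 13, 16, 18}
(Z − V) − Z' = {3, 5, 6, 7, 8, 11, 14, 15, 17}
W Δ ((Z − V) − Z') = {1, 2, 3, 5, 6, 7, 8, 12, 13, 14, 15, 17, 18}
Y ∩ Z = {3, 4, 6, 7, 8, 9, 11, 14, 17}
(W Δ ((Z − V) − Z')) − (Y ∩ Z) = {1, 2, 5, 12, 13, 15, 18}
((W Δ ((Z − V) − Z')) − (Y ∩ Z))' = {3, 4, 6, 7, 8, 9, 10, 11, 14, 16, 17}

{3, 4, 6, 7, 8, 9, 10, 11, 14, 16, 17}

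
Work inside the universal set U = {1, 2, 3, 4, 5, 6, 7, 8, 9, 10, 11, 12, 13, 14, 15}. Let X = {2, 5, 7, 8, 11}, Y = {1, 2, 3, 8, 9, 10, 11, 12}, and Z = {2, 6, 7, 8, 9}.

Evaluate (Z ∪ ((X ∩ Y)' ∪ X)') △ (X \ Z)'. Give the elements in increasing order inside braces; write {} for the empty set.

X ∩ Y = {2, 8, 11}
(X ∩ Y)' = {1, 3, 4, 5, 6, 7, 9, 10, 12, 13, 14, 15}
(X ∩ Y)' ∪ X = {1, 2, 3, 4, 5, 6, 7, 8, 9, 10, 11, 12, 13, 14, 15}
((X ∩ Y)' ∪ X)' = {}
Z ∪ ((X ∩ Y)' ∪ X)' = {2, 6, 7, 8, 9}
X \ Z = {5, 11}
(X \ Z)' = {1, 2, 3, 4, 6, 7, 8, 9, 10, 12, 13, 14, 15}
(Z ∪ ((X ∩ Y)' ∪ X)') △ (X \ Z)' = {1, 3, 4, 10, 12, 13, 14, 15}

{1, 3, 4, 10, 12, 13, 14, 15}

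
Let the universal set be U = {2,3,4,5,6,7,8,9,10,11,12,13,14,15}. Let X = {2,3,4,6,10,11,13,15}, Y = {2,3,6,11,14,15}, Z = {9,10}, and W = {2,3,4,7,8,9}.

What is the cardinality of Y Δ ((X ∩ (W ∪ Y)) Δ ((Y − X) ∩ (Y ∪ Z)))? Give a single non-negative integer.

1

W ∪ Y = {2,3,4,6,7,8,9,11,14,15}
X ∩ (W ∪ Y) = {2,3,4,6,11,15}
Y − X = {14}
Y ∪ Z = {2,3,6,9,10,11,14,15}
(Y − X) ∩ (Y ∪ Z) = {14}
(X ∩ (W ∪ Y)) Δ ((Y − X) ∩ (Y ∪ Z)) = {2,3,4,6,11,14,15}
Y Δ ((X ∩ (W ∪ Y)) Δ ((Y − X) ∩ (Y ∪ Z))) = {4}
|Y Δ ((X ∩ (W ∪ Y)) Δ ((Y − X) ∩ (Y ∪ Z)))| = 1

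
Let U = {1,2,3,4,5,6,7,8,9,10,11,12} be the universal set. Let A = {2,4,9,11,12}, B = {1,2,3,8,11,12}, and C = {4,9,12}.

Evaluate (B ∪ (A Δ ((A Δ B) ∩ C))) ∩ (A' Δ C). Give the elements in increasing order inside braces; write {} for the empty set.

{1,3,8,12}

A Δ B = {1,3,4,8,9}
(A Δ B) ∩ C = {4,9}
A Δ ((A Δ B) ∩ C) = {2,11,12}
B ∪ (A Δ ((A Δ B) ∩ C)) = {1,2,3,8,11,12}
A' = {1,3,5,6,7,8,10}
A' Δ C = {1,3,4,5,6,7,8,9,10,12}
(B ∪ (A Δ ((A Δ B) ∩ C))) ∩ (A' Δ C) = {1,3,8,12}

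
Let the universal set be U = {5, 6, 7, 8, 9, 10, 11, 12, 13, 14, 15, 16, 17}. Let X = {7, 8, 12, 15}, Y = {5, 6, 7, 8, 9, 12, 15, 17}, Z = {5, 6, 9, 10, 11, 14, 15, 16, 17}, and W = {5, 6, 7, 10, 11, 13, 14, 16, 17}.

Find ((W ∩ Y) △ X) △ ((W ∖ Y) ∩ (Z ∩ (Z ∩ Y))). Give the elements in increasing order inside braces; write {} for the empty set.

W ∩ Y = {5, 6, 7, 17}
(W ∩ Y) △ X = {5, 6, 8, 12, 15, 17}
W ∖ Y = {10, 11, 13, 14, 16}
Z ∩ Y = {5, 6, 9, 15, 17}
Z ∩ (Z ∩ Y) = {5, 6, 9, 15, 17}
(W ∖ Y) ∩ (Z ∩ (Z ∩ Y)) = {}
((W ∩ Y) △ X) △ ((W ∖ Y) ∩ (Z ∩ (Z ∩ Y))) = {5, 6, 8, 12, 15, 17}

{5, 6, 8, 12, 15, 17}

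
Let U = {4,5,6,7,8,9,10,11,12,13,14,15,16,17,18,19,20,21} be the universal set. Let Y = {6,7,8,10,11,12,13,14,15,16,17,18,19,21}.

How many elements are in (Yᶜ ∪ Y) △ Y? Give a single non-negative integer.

Yᶜ = {4,5,9,20}
Yᶜ ∪ Y = {4,5,6,7,8,9,10,11,12,13,14,15,16,17,18,19,20,21}
(Yᶜ ∪ Y) △ Y = {4,5,9,20}
|(Yᶜ ∪ Y) △ Y| = 4

4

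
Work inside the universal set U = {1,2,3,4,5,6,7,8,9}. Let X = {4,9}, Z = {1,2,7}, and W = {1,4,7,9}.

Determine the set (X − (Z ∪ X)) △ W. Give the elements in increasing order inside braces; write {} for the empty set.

{1,4,7,9}

Z ∪ X = {1,2,4,7,9}
X − (Z ∪ X) = {}
(X − (Z ∪ X)) △ W = {1,4,7,9}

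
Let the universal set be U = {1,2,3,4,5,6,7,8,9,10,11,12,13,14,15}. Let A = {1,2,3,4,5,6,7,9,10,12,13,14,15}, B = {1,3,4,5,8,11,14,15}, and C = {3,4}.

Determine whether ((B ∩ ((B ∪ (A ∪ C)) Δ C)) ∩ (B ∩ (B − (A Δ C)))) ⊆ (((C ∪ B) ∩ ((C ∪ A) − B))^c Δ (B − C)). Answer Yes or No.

A ∪ C = {1,2,3,4,5,6,7,9,10,12,13,14,15}
B ∪ (A ∪ C) = {1,2,3,4,5,6,7,8,9,10,11,12,13,14,15}
(B ∪ (A ∪ C)) Δ C = {1,2,5,6,7,8,9,10,11,12,13,14,15}
B ∩ ((B ∪ (A ∪ C)) Δ C) = {1,5,8,11,14,15}
A Δ C = {1,2,5,6,7,9,10,12,13,14,15}
B − (A Δ C) = {3,4,8,11}
B ∩ (B − (A Δ C)) = {3,4,8,11}
(B ∩ ((B ∪ (A ∪ C)) Δ C)) ∩ (B ∩ (B − (A Δ C))) = {8,11}
C ∪ B = {1,3,4,5,8,11,14,15}
C ∪ A = {1,2,3,4,5,6,7,9,10,12,13,14,15}
(C ∪ A) − B = {2,6,7,9,10,12,13}
(C ∪ B) ∩ ((C ∪ A) − B) = {}
((C ∪ B) ∩ ((C ∪ A) − B))^c = {1,2,3,4,5,6,7,8,9,10,11,12,13,14,15}
B − C = {1,5,8,11,14,15}
((C ∪ B) ∩ ((C ∪ A) − B))^c Δ (B − C) = {2,3,4,6,7,9,10,12,13}
8 ∈ (B ∩ ((B ∪ (A ∪ C)) Δ C)) ∩ (B ∩ (B − (A Δ C))) but 8 ∉ ((C ∪ B) ∩ ((C ∪ A) − B))^c Δ (B − C), so the inclusion fails.

No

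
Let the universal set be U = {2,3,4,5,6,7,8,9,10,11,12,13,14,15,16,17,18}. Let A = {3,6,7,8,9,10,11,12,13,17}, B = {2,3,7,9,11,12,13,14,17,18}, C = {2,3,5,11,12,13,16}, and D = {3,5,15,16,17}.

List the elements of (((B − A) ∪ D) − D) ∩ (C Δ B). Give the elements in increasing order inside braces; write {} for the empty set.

{14,18}

B − A = {2,14,18}
(B − A) ∪ D = {2,3,5,14,15,16,17,18}
((B − A) ∪ D) − D = {2,14,18}
C Δ B = {5,7,9,14,16,17,18}
(((B − A) ∪ D) − D) ∩ (C Δ B) = {14,18}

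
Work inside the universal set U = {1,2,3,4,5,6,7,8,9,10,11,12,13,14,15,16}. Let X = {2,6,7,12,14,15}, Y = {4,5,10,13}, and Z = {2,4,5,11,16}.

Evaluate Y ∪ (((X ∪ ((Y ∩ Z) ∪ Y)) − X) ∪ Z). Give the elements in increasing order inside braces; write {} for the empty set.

Y ∩ Z = {4,5}
(Y ∩ Z) ∪ Y = {4,5,10,13}
X ∪ ((Y ∩ Z) ∪ Y) = {2,4,5,6,7,10,12,13,14,15}
(X ∪ ((Y ∩ Z) ∪ Y)) − X = {4,5,10,13}
((X ∪ ((Y ∩ Z) ∪ Y)) − X) ∪ Z = {2,4,5,10,11,13,16}
Y ∪ (((X ∪ ((Y ∩ Z) ∪ Y)) − X) ∪ Z) = {2,4,5,10,11,13,16}

{2,4,5,10,11,13,16}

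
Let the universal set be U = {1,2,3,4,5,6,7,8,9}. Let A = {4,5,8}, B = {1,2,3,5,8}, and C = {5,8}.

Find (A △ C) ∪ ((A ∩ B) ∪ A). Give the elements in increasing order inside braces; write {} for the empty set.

A △ C = {4}
A ∩ B = {5,8}
(A ∩ B) ∪ A = {4,5,8}
(A △ C) ∪ ((A ∩ B) ∪ A) = {4,5,8}

{4,5,8}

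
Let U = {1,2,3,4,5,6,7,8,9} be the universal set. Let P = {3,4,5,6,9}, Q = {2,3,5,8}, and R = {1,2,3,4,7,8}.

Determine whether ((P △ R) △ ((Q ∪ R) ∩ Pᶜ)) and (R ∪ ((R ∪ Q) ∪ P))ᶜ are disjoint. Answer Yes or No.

P △ R = {1,2,5,6,7,8,9}
Q ∪ R = {1,2,3,4,5,7,8}
Pᶜ = {1,2,7,8}
(Q ∪ R) ∩ Pᶜ = {1,2,7,8}
(P △ R) △ ((Q ∪ R) ∩ Pᶜ) = {5,6,9}
R ∪ Q = {1,2,3,4,5,7,8}
(R ∪ Q) ∪ P = {1,2,3,4,5,6,7,8,9}
R ∪ ((R ∪ Q) ∪ P) = {1,2,3,4,5,6,7,8,9}
(R ∪ ((R ∪ Q) ∪ P))ᶜ = {}
{5,6,9} and {} share no elements.

Yes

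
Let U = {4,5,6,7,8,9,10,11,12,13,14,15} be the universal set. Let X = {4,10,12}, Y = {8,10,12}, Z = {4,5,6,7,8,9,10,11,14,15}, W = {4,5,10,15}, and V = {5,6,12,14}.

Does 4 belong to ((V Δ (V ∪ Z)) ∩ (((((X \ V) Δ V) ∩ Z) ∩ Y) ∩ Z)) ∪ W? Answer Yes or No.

Yes

4 ∉ V and 4 ∈ Z, so 4 ∈ V ∪ Z
4 ∉ V and 4 ∈ (V ∪ Z), so 4 ∈ V Δ (V ∪ Z)
4 ∈ X and 4 ∉ V, so 4 ∈ X \ V
4 ∈ (X \ V) and 4 ∉ V, so 4 ∈ (X \ V) Δ V
4 ∈ ((X \ V) Δ V) and 4 ∈ Z, so 4 ∈ ((X \ V) Δ V) ∩ Z
4 ∈ (((X \ V) Δ V) ∩ Z) and 4 ∉ Y, so 4 ∉ (((X \ V) Δ V) ∩ Z) ∩ Y
4 ∉ ((((X \ V) Δ V) ∩ Z) ∩ Y) and 4 ∈ Z, so 4 ∉ ((((X \ V) Δ V) ∩ Z) ∩ Y) ∩ Z
4 ∈ (V Δ (V ∪ Z)) and 4 ∉ (((((X \ V) Δ V) ∩ Z) ∩ Y) ∩ Z), so 4 ∉ (V Δ (V ∪ Z)) ∩ (((((X \ V) Δ V) ∩ Z) ∩ Y) ∩ Z)
4 ∉ ((V Δ (V ∪ Z)) ∩ (((((X \ V) Δ V) ∩ Z) ∩ Y) ∩ Z)) and 4 ∈ W, so 4 ∈ ((V Δ (V ∪ Z)) ∩ (((((X \ V) Δ V) ∩ Z) ∩ Y) ∩ Z)) ∪ W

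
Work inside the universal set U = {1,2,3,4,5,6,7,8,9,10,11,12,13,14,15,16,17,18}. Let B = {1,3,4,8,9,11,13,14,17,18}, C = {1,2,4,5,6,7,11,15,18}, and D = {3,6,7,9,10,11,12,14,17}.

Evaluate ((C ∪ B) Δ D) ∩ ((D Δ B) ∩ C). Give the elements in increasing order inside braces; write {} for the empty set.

{1,4,18}

C ∪ B = {1,2,3,4,5,6,7,8,9,11,13,14,15,17,18}
(C ∪ B) Δ D = {1,2,4,5,8,10,12,13,15,18}
D Δ B = {1,4,6,7,8,10,12,13,18}
(D Δ B) ∩ C = {1,4,6,7,18}
((C ∪ B) Δ D) ∩ ((D Δ B) ∩ C) = {1,4,18}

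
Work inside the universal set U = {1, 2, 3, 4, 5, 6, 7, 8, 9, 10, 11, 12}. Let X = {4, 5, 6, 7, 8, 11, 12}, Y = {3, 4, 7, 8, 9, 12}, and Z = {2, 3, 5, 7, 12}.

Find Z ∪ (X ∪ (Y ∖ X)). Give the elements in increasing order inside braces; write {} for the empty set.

{2, 3, 4, 5, 6, 7, 8, 9, 11, 12}

Y ∖ X = {3, 9}
X ∪ (Y ∖ X) = {3, 4, 5, 6, 7, 8, 9, 11, 12}
Z ∪ (X ∪ (Y ∖ X)) = {2, 3, 4, 5, 6, 7, 8, 9, 11, 12}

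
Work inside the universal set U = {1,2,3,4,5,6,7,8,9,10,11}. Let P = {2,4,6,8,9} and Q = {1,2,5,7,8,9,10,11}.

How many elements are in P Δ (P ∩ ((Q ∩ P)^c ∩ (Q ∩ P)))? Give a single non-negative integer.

Q ∩ P = {2,8,9}
(Q ∩ P)^c = {1,3,4,5,6,7,10,11}
(Q ∩ P)^c ∩ (Q ∩ P) = {}
P ∩ ((Q ∩ P)^c ∩ (Q ∩ P)) = {}
P Δ (P ∩ ((Q ∩ P)^c ∩ (Q ∩ P))) = {2,4,6,8,9}
|P Δ (P ∩ ((Q ∩ P)^c ∩ (Q ∩ P)))| = 5

5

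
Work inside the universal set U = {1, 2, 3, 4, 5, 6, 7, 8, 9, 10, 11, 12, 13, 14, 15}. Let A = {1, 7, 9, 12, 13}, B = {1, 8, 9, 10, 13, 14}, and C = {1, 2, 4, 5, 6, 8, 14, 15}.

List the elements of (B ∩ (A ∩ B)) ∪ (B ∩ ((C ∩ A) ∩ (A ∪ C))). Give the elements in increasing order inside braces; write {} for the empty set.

A ∩ B = {1, 9, 13}
B ∩ (A ∩ B) = {1, 9, 13}
C ∩ A = {1}
A ∪ C = {1, 2, 4, 5, 6, 7, 8, 9, 12, 13, 14, 15}
(C ∩ A) ∩ (A ∪ C) = {1}
B ∩ ((C ∩ A) ∩ (A ∪ C)) = {1}
(B ∩ (A ∩ B)) ∪ (B ∩ ((C ∩ A) ∩ (A ∪ C))) = {1, 9, 13}

{1, 9, 13}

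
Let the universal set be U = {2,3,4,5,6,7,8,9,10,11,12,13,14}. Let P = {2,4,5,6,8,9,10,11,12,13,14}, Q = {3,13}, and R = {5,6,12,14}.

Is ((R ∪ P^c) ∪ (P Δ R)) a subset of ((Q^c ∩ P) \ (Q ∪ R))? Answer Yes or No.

P^c = {3,7}
R ∪ P^c = {3,5,6,7,12,14}
P Δ R = {2,4,8,9,10,11,13}
(R ∪ P^c) ∪ (P Δ R) = {2,3,4,5,6,7,8,9,10,11,12,13,14}
Q^c = {2,4,5,6,7,8,9,10,11,12,14}
Q^c ∩ P = {2,4,5,6,8,9,10,11,12,14}
Q ∪ R = {3,5,6,12,13,14}
(Q^c ∩ P) \ (Q ∪ R) = {2,4,8,9,10,11}
3 ∈ (R ∪ P^c) ∪ (P Δ R) but 3 ∉ (Q^c ∩ P) \ (Q ∪ R), so the inclusion fails.

No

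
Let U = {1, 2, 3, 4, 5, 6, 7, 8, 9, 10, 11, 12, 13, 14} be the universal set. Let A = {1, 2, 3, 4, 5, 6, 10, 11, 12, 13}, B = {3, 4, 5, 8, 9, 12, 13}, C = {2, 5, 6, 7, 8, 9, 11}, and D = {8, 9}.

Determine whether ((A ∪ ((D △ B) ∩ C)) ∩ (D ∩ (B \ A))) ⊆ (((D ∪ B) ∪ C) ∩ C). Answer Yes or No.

Yes

D △ B = {3, 4, 5, 12, 13}
(D △ B) ∩ C = {5}
A ∪ ((D △ B) ∩ C) = {1, 2, 3, 4, 5, 6, 10, 11, 12, 13}
B \ A = {8, 9}
D ∩ (B \ A) = {8, 9}
(A ∪ ((D △ B) ∩ C)) ∩ (D ∩ (B \ A)) = {}
D ∪ B = {3, 4, 5, 8, 9, 12, 13}
(D ∪ B) ∪ C = {2, 3, 4, 5, 6, 7, 8, 9, 11, 12, 13}
((D ∪ B) ∪ C) ∩ C = {2, 5, 6, 7, 8, 9, 11}
Every element of {} is in {2, 5, 6, 7, 8, 9, 11}, so (A ∪ ((D △ B) ∩ C)) ∩ (D ∩ (B \ A)) ⊆ ((D ∪ B) ∪ C) ∩ C.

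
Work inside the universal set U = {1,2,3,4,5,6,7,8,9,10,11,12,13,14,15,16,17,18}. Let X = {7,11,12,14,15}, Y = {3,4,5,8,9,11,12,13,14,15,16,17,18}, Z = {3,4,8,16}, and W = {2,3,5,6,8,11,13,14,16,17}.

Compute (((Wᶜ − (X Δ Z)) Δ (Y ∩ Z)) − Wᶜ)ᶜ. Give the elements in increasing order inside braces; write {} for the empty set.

Wᶜ = {1,4,7,9,10,12,15,18}
X Δ Z = {3,4,7,8,11,12,14,15,16}
Wᶜ − (X Δ Z) = {1,9,10,18}
Y ∩ Z = {3,4,8,16}
(Wᶜ − (X Δ Z)) Δ (Y ∩ Z) = {1,3,4,8,9,10,16,18}
((Wᶜ − (X Δ Z)) Δ (Y ∩ Z)) − Wᶜ = {3,8,16}
(((Wᶜ − (X Δ Z)) Δ (Y ∩ Z)) − Wᶜ)ᶜ = {1,2,4,5,6,7,9,10,11,12,13,14,15,17,18}

{1,2,4,5,6,7,9,10,11,12,13,14,15,17,18}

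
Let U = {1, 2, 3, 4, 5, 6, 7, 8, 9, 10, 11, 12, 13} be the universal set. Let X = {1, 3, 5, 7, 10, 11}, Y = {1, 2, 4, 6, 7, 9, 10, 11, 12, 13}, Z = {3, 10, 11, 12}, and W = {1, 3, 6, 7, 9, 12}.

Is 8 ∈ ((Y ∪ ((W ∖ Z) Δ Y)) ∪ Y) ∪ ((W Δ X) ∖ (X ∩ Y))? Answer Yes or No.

No

8 ∉ W and 8 ∉ Z, so 8 ∉ W ∖ Z
8 ∉ (W ∖ Z) and 8 ∉ Y, so 8 ∉ (W ∖ Z) Δ Y
8 ∉ Y and 8 ∉ ((W ∖ Z) Δ Y), so 8 ∉ Y ∪ ((W ∖ Z) Δ Y)
8 ∉ (Y ∪ ((W ∖ Z) Δ Y)) and 8 ∉ Y, so 8 ∉ (Y ∪ ((W ∖ Z) Δ Y)) ∪ Y
8 ∉ W and 8 ∉ X, so 8 ∉ W Δ X
8 ∉ X and 8 ∉ Y, so 8 ∉ X ∩ Y
8 ∉ (W Δ X) and 8 ∉ (X ∩ Y), so 8 ∉ (W Δ X) ∖ (X ∩ Y)
8 ∉ ((Y ∪ ((W ∖ Z) Δ Y)) ∪ Y) and 8 ∉ ((W Δ X) ∖ (X ∩ Y)), so 8 ∉ ((Y ∪ ((W ∖ Z) Δ Y)) ∪ Y) ∪ ((W Δ X) ∖ (X ∩ Y))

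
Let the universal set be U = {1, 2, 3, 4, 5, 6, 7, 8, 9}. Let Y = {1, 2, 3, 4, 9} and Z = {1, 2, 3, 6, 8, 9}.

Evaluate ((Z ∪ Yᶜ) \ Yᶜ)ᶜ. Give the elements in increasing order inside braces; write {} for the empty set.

Yᶜ = {5, 6, 7, 8}
Z ∪ Yᶜ = {1, 2, 3, 5, 6, 7, 8, 9}
(Z ∪ Yᶜ) \ Yᶜ = {1, 2, 3, 9}
((Z ∪ Yᶜ) \ Yᶜ)ᶜ = {4, 5, 6, 7, 8}

{4, 5, 6, 7, 8}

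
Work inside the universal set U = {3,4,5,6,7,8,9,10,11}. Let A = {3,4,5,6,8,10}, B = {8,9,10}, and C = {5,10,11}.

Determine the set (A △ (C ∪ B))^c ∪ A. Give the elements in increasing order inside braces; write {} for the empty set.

C ∪ B = {5,8,9,10,11}
A △ (C ∪ B) = {3,4,6,9,11}
(A △ (C ∪ B))^c = {5,7,8,10}
(A △ (C ∪ B))^c ∪ A = {3,4,5,6,7,8,10}

{3,4,5,6,7,8,10}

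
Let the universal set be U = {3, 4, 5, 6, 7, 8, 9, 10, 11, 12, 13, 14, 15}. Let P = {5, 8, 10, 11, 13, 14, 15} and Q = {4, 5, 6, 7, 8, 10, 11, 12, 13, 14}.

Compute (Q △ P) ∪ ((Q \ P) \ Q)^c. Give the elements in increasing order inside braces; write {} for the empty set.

Q △ P = {4, 6, 7, 12, 15}
Q \ P = {4, 6, 7, 12}
(Q \ P) \ Q = {}
((Q \ P) \ Q)^c = {3, 4, 5, 6, 7, 8, 9, 10, 11, 12, 13, 14, 15}
(Q △ P) ∪ ((Q \ P) \ Q)^c = {3, 4, 5, 6, 7, 8, 9, 10, 11, 12, 13, 14, 15}

{3, 4, 5, 6, 7, 8, 9, 10, 11, 12, 13, 14, 15}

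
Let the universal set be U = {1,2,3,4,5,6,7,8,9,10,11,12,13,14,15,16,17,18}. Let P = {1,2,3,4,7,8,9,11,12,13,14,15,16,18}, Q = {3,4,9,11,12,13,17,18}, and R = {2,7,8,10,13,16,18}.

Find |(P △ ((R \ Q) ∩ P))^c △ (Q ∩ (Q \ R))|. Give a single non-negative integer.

R \ Q = {2,7,8,10,16}
(R \ Q) ∩ P = {2,7,8,16}
P △ ((R \ Q) ∩ P) = {1,3,4,9,11,12,13,14,15,18}
(P △ ((R \ Q) ∩ P))^c = {2,5,6,7,8,10,16,17}
Q \ R = {3,4,9,11,12,17}
Q ∩ (Q \ R) = {3,4,9,11,12,17}
(P △ ((R \ Q) ∩ P))^c △ (Q ∩ (Q \ R)) = {2,3,4,5,6,7,8,9,10,11,12,16}
|(P △ ((R \ Q) ∩ P))^c △ (Q ∩ (Q \ R))| = 12

12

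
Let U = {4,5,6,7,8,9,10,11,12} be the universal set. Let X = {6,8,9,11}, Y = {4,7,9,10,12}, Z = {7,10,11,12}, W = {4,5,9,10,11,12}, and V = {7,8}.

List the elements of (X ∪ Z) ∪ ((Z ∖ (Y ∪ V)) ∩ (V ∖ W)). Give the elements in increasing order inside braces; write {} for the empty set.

X ∪ Z = {6,7,8,9,10,11,12}
Y ∪ V = {4,7,8,9,10,12}
Z ∖ (Y ∪ V) = {11}
V ∖ W = {7,8}
(Z ∖ (Y ∪ V)) ∩ (V ∖ W) = {}
(X ∪ Z) ∪ ((Z ∖ (Y ∪ V)) ∩ (V ∖ W)) = {6,7,8,9,10,11,12}

{6,7,8,9,10,11,12}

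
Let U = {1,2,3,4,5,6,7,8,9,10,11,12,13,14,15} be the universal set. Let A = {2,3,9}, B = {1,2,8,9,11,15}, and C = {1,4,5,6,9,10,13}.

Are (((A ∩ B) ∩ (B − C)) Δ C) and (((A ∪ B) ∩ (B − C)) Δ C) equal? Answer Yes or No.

A ∩ B = {2,9}
B − C = {2,8,11,15}
(A ∩ B) ∩ (B − C) = {2}
((A ∩ B) ∩ (B − C)) Δ C = {1,2,4,5,6,9,10,13}
A ∪ B = {1,2,3,8,9,11,15}
(A ∪ B) ∩ (B − C) = {2,8,11,15}
((A ∪ B) ∩ (B − C)) Δ C = {1,2,4,5,6,8,9,10,11,13,15}
8 ∈ ((A ∪ B) ∩ (B − C)) Δ C but 8 ∉ ((A ∩ B) ∩ (B − C)) Δ C, so they differ.

No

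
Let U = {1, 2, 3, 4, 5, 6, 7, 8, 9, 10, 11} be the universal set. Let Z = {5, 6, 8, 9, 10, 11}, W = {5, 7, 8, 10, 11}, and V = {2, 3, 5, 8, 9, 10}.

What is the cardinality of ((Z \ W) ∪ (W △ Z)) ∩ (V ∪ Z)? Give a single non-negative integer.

2

Z \ W = {6, 9}
W △ Z = {6, 7, 9}
(Z \ W) ∪ (W △ Z) = {6, 7, 9}
V ∪ Z = {2, 3, 5, 6, 8, 9, 10, 11}
((Z \ W) ∪ (W △ Z)) ∩ (V ∪ Z) = {6, 9}
|((Z \ W) ∪ (W △ Z)) ∩ (V ∪ Z)| = 2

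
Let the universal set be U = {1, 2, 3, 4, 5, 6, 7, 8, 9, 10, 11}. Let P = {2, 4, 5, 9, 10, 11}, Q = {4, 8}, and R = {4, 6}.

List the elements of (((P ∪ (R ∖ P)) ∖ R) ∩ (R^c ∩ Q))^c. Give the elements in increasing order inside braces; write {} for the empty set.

{1, 2, 3, 4, 5, 6, 7, 8, 9, 10, 11}

R ∖ P = {6}
P ∪ (R ∖ P) = {2, 4, 5, 6, 9, 10, 11}
(P ∪ (R ∖ P)) ∖ R = {2, 5, 9, 10, 11}
R^c = {1, 2, 3, 5, 7, 8, 9, 10, 11}
R^c ∩ Q = {8}
((P ∪ (R ∖ P)) ∖ R) ∩ (R^c ∩ Q) = {}
(((P ∪ (R ∖ P)) ∖ R) ∩ (R^c ∩ Q))^c = {1, 2, 3, 4, 5, 6, 7, 8, 9, 10, 11}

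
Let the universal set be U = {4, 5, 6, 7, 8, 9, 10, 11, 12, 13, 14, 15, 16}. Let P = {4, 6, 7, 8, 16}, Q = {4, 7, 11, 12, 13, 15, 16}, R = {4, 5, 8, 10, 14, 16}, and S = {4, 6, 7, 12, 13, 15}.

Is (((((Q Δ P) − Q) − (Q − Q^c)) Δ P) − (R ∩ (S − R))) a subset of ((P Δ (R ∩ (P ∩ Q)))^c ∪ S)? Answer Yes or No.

Q Δ P = {6, 8, 11, 12, 13, 15}
(Q Δ P) − Q = {6, 8}
Q^c = {5, 6, 8, 9, 10, 14}
Q − Q^c = {4, 7, 11, 12, 13, 15, 16}
((Q Δ P) − Q) − (Q − Q^c) = {6, 8}
(((Q Δ P) − Q) − (Q − Q^c)) Δ P = {4, 7, 16}
S − R = {6, 7, 12, 13, 15}
R ∩ (S − R) = {}
((((Q Δ P) − Q) − (Q − Q^c)) Δ P) − (R ∩ (S − R)) = {4, 7, 16}
P ∩ Q = {4, 7, 16}
R ∩ (P ∩ Q) = {4, 16}
P Δ (R ∩ (P ∩ Q)) = {6, 7, 8}
(P Δ (R ∩ (P ∩ Q)))^c = {4, 5, 9, 10, 11, 12, 13, 14, 15, 16}
(P Δ (R ∩ (P ∩ Q)))^c ∪ S = {4, 5, 6, 7, 9, 10, 11, 12, 13, 14, 15, 16}
Every element of {4, 7, 16} is in {4, 5, 6, 7, 9, 10, 11, 12, 13, 14, 15, 16}, so ((((Q Δ P) − Q) − (Q − Q^c)) Δ P) − (R ∩ (S − R)) ⊆ (P Δ (R ∩ (P ∩ Q)))^c ∪ S.

Yes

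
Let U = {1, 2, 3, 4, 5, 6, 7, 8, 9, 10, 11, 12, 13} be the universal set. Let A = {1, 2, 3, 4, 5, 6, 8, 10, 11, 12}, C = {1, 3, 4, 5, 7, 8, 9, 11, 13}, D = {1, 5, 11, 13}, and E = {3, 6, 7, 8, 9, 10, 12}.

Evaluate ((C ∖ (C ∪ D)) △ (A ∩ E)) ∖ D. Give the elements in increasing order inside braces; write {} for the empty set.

{3, 6, 8, 10, 12}

C ∪ D = {1, 3, 4, 5, 7, 8, 9, 11, 13}
C ∖ (C ∪ D) = {}
A ∩ E = {3, 6, 8, 10, 12}
(C ∖ (C ∪ D)) △ (A ∩ E) = {3, 6, 8, 10, 12}
((C ∖ (C ∪ D)) △ (A ∩ E)) ∖ D = {3, 6, 8, 10, 12}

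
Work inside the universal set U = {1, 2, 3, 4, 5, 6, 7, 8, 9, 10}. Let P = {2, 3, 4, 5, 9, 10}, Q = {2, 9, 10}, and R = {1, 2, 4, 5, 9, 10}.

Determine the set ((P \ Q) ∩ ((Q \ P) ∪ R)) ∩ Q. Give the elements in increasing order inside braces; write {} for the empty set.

P \ Q = {3, 4, 5}
Q \ P = {}
(Q \ P) ∪ R = {1, 2, 4, 5, 9, 10}
(P \ Q) ∩ ((Q \ P) ∪ R) = {4, 5}
((P \ Q) ∩ ((Q \ P) ∪ R)) ∩ Q = {}

{}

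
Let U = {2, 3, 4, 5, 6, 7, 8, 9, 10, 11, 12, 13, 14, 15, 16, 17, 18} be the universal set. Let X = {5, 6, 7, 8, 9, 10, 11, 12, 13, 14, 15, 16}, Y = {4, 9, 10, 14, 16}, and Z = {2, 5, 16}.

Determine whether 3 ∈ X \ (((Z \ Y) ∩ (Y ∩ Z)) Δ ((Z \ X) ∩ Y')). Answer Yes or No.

No

3 ∉ Z and 3 ∉ Y, so 3 ∉ Z \ Y
3 ∉ Y and 3 ∉ Z, so 3 ∉ Y ∩ Z
3 ∉ (Z \ Y) and 3 ∉ (Y ∩ Z), so 3 ∉ (Z \ Y) ∩ (Y ∩ Z)
3 ∉ Z and 3 ∉ X, so 3 ∉ Z \ X
3 ∉ Y, so 3 ∈ Y'
3 ∉ (Z \ X) and 3 ∈ Y', so 3 ∉ (Z \ X) ∩ Y'
3 ∉ ((Z \ Y) ∩ (Y ∩ Z)) and 3 ∉ ((Z \ X) ∩ Y'), so 3 ∉ ((Z \ Y) ∩ (Y ∩ Z)) Δ ((Z \ X) ∩ Y')
3 ∉ X and 3 ∉ (((Z \ Y) ∩ (Y ∩ Z)) Δ ((Z \ X) ∩ Y')), so 3 ∉ X \ (((Z \ Y) ∩ (Y ∩ Z)) Δ ((Z \ X) ∩ Y'))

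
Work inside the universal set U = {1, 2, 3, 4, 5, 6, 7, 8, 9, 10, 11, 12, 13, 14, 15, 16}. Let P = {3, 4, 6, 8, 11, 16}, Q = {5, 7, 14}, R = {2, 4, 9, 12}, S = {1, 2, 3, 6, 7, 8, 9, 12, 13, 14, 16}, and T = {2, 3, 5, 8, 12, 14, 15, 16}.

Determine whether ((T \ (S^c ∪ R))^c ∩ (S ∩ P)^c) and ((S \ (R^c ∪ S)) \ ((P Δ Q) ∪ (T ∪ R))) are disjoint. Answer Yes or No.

S^c = {4, 5, 10, 11, 15}
S^c ∪ R = {2, 4, 5, 9, 10, 11, 12, 15}
T \ (S^c ∪ R) = {3, 8, 14, 16}
(T \ (S^c ∪ R))^c = {1, 2, 4, 5, 6, 7, 9, 10, 11, 12, 13, 15}
S ∩ P = {3, 6, 8, 16}
(S ∩ P)^c = {1, 2, 4, 5, 7, 9, 10, 11, 12, 13, 14, 15}
(T \ (S^c ∪ R))^c ∩ (S ∩ P)^c = {1, 2, 4, 5, 7, 9, 10, 11, 12, 13, 15}
R^c = {1, 3, 5, 6, 7, 8, 10, 11, 13, 14, 15, 16}
R^c ∪ S = {1, 2, 3, 5, 6, 7, 8, 9, 10, 11, 12, 13, 14, 15, 16}
S \ (R^c ∪ S) = {}
P Δ Q = {3, 4, 5, 6, 7, 8, 11, 14, 16}
T ∪ R = {2, 3, 4, 5, 8, 9, 12, 14, 15, 16}
(P Δ Q) ∪ (T ∪ R) = {2, 3, 4, 5, 6, 7, 8, 9, 11, 12, 14, 15, 16}
(S \ (R^c ∪ S)) \ ((P Δ Q) ∪ (T ∪ R)) = {}
{1, 2, 4, 5, 7, 9, 10, 11, 12, 13, 15} and {} share no elements.

Yes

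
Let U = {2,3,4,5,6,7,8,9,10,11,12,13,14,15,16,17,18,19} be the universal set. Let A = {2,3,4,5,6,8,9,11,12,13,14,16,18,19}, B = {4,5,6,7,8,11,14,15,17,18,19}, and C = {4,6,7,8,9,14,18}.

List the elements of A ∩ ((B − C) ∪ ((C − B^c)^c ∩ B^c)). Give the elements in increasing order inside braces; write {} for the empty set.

B − C = {5,11,15,17,19}
B^c = {2,3,9,10,12,13,16}
C − B^c = {4,6,7,8,14,18}
(C − B^c)^c = {2,3,5,9,10,11,12,13,15,16,17,19}
(C − B^c)^c ∩ B^c = {2,3,9,10,12,13,16}
(B − C) ∪ ((C − B^c)^c ∩ B^c) = {2,3,5,9,10,11,12,13,15,16,17,19}
A ∩ ((B − C) ∪ ((C − B^c)^c ∩ B^c)) = {2,3,5,9,11,12,13,16,19}

{2,3,5,9,11,12,13,16,19}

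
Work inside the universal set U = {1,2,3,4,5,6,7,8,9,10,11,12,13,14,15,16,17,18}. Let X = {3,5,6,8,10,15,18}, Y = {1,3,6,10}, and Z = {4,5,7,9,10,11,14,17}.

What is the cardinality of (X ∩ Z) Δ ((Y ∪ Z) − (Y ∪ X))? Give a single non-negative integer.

X ∩ Z = {5,10}
Y ∪ Z = {1,3,4,5,6,7,9,10,11,14,17}
Y ∪ X = {1,3,5,6,8,10,15,18}
(Y ∪ Z) − (Y ∪ X) = {4,7,9,11,14,17}
(X ∩ Z) Δ ((Y ∪ Z) − (Y ∪ X)) = {4,5,7,9,10,11,14,17}
|(X ∩ Z) Δ ((Y ∪ Z) − (Y ∪ X))| = 8

8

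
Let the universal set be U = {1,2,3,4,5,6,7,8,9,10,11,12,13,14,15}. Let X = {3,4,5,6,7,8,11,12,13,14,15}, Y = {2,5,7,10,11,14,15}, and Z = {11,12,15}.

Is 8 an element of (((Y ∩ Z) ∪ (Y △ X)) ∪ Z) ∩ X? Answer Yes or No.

Yes

8 ∉ Y and 8 ∉ Z, so 8 ∉ Y ∩ Z
8 ∉ Y and 8 ∈ X, so 8 ∈ Y △ X
8 ∉ (Y ∩ Z) and 8 ∈ (Y △ X), so 8 ∈ (Y ∩ Z) ∪ (Y △ X)
8 ∈ ((Y ∩ Z) ∪ (Y △ X)) and 8 ∉ Z, so 8 ∈ ((Y ∩ Z) ∪ (Y △ X)) ∪ Z
8 ∈ (((Y ∩ Z) ∪ (Y △ X)) ∪ Z) and 8 ∈ X, so 8 ∈ (((Y ∩ Z) ∪ (Y △ X)) ∪ Z) ∩ X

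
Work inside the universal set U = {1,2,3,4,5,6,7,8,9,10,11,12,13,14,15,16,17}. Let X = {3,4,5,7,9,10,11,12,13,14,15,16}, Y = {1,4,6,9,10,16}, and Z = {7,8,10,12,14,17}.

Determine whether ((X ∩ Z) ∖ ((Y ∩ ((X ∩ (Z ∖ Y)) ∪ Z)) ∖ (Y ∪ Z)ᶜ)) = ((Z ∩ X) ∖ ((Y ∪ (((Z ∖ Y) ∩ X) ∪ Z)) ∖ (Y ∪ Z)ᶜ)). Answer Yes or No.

X ∩ Z = {7,10,12,14}
Z ∖ Y = {7,8,12,14,17}
X ∩ (Z ∖ Y) = {7,12,14}
(X ∩ (Z ∖ Y)) ∪ Z = {7,8,10,12,14,17}
Y ∩ ((X ∩ (Z ∖ Y)) ∪ Z) = {10}
Y ∪ Z = {1,4,6,7,8,9,10,12,14,16,17}
(Y ∪ Z)ᶜ = {2,3,5,11,13,15}
(Y ∩ ((X ∩ (Z ∖ Y)) ∪ Z)) ∖ (Y ∪ Z)ᶜ = {10}
(X ∩ Z) ∖ ((Y ∩ ((X ∩ (Z ∖ Y)) ∪ Z)) ∖ (Y ∪ Z)ᶜ) = {7,12,14}
Z ∩ X = {7,10,12,14}
(Z ∖ Y) ∩ X = {7,12,14}
((Z ∖ Y) ∩ X) ∪ Z = {7,8,10,12,14,17}
Y ∪ (((Z ∖ Y) ∩ X) ∪ Z) = {1,4,6,7,8,9,10,12,14,16,17}
(Y ∪ (((Z ∖ Y) ∩ X) ∪ Z)) ∖ (Y ∪ Z)ᶜ = {1,4,6,7,8,9,10,12,14,16,17}
(Z ∩ X) ∖ ((Y ∪ (((Z ∖ Y) ∩ X) ∪ Z)) ∖ (Y ∪ Z)ᶜ) = {}
7 ∈ (X ∩ Z) ∖ ((Y ∩ ((X ∩ (Z ∖ Y)) ∪ Z)) ∖ (Y ∪ Z)ᶜ) but 7 ∉ (Z ∩ X) ∖ ((Y ∪ (((Z ∖ Y) ∩ X) ∪ Z)) ∖ (Y ∪ Z)ᶜ), so they differ.

No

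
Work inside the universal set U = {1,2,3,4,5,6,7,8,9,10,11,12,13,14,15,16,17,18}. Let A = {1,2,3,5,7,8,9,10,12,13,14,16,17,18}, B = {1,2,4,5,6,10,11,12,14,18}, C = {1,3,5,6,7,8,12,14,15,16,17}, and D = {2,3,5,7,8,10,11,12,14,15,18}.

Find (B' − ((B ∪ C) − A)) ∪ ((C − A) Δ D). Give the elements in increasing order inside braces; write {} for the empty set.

{2,3,5,6,7,8,9,10,11,12,13,14,16,17,18}

B' = {3,7,8,9,13,15,16,17}
B ∪ C = {1,2,3,4,5,6,7,8,10,11,12,14,15,16,17,18}
(B ∪ C) − A = {4,6,11,15}
B' − ((B ∪ C) − A) = {3,7,8,9,13,16,17}
C − A = {6,15}
(C − A) Δ D = {2,3,5,6,7,8,10,11,12,14,18}
(B' − ((B ∪ C) − A)) ∪ ((C − A) Δ D) = {2,3,5,6,7,8,9,10,11,12,13,14,16,17,18}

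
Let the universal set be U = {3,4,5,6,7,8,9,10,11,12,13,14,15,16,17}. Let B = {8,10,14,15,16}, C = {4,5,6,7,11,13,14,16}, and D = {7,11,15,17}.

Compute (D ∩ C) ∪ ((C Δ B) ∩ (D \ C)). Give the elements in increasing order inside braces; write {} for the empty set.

{7,11,15}

D ∩ C = {7,11}
C Δ B = {4,5,6,7,8,10,11,13,15}
D \ C = {15,17}
(C Δ B) ∩ (D \ C) = {15}
(D ∩ C) ∪ ((C Δ B) ∩ (D \ C)) = {7,11,15}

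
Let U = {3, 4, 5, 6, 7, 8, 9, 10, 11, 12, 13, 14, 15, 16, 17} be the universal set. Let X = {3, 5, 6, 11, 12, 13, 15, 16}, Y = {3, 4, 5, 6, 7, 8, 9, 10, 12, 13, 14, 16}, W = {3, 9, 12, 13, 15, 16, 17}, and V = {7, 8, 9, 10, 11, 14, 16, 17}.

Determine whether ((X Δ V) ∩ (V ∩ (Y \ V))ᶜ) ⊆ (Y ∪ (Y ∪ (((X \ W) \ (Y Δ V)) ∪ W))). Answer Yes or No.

X Δ V = {3, 5, 6, 7, 8, 9, 10, 12, 13, 14, 15, 17}
Y \ V = {3, 4, 5, 6, 12, 13}
V ∩ (Y \ V) = {}
(V ∩ (Y \ V))ᶜ = {3, 4, 5, 6, 7, 8, 9, 10, 11, 12, 13, 14, 15, 16, 17}
(X Δ V) ∩ (V ∩ (Y \ V))ᶜ = {3, 5, 6, 7, 8, 9, 10, 12, 13, 14, 15, 17}
X \ W = {5, 6, 11}
Y Δ V = {3, 4, 5, 6, 11, 12, 13, 17}
(X \ W) \ (Y Δ V) = {}
((X \ W) \ (Y Δ V)) ∪ W = {3, 9, 12, 13, 15, 16, 17}
Y ∪ (((X \ W) \ (Y Δ V)) ∪ W) = {3, 4, 5, 6, 7, 8, 9, 10, 12, 13, 14, 15, 16, 17}
Y ∪ (Y ∪ (((X \ W) \ (Y Δ V)) ∪ W)) = {3, 4, 5, 6, 7, 8, 9, 10, 12, 13, 14, 15, 16, 17}
Every element of {3, 5, 6, 7, 8, 9, 10, 12, 13, 14, 15, 17} is in {3, 4, 5, 6, 7, 8, 9, 10, 12, 13, 14, 15, 16, 17}, so (X Δ V) ∩ (V ∩ (Y \ V))ᶜ ⊆ Y ∪ (Y ∪ (((X \ W) \ (Y Δ V)) ∪ W)).

Yes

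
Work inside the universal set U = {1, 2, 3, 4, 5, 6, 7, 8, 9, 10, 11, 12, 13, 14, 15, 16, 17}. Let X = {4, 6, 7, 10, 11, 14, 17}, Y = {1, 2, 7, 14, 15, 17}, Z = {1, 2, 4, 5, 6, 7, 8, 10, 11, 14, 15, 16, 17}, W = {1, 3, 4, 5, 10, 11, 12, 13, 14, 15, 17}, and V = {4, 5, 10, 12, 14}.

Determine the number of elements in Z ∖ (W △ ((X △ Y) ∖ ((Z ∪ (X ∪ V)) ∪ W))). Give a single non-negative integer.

5

X △ Y = {1, 2, 4, 6, 10, 11, 15}
X ∪ V = {4, 5, 6, 7, 10, 11, 12, 14, 17}
Z ∪ (X ∪ V) = {1, 2, 4, 5, 6, 7, 8, 10, 11, 12, 14, 15, 16, 17}
(Z ∪ (X ∪ V)) ∪ W = {1, 2, 3, 4, 5, 6, 7, 8, 10, 11, 12, 13, 14, 15, 16, 17}
(X △ Y) ∖ ((Z ∪ (X ∪ V)) ∪ W) = {}
W △ ((X △ Y) ∖ ((Z ∪ (X ∪ V)) ∪ W)) = {1, 3, 4, 5, 10, 11, 12, 13, 14, 15, 17}
Z ∖ (W △ ((X △ Y) ∖ ((Z ∪ (X ∪ V)) ∪ W))) = {2, 6, 7, 8, 16}
|Z ∖ (W △ ((X △ Y) ∖ ((Z ∪ (X ∪ V)) ∪ W)))| = 5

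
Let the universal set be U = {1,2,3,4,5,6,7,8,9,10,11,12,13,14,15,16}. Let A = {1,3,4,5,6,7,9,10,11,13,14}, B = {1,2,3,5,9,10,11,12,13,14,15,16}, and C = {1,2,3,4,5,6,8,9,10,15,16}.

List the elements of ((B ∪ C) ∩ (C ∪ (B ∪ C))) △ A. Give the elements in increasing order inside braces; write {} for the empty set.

B ∪ C = {1,2,3,4,5,6,8,9,10,11,12,13,14,15,16}
C ∪ (B ∪ C) = {1,2,3,4,5,6,8,9,10,11,12,13,14,15,16}
(B ∪ C) ∩ (C ∪ (B ∪ C)) = {1,2,3,4,5,6,8,9,10,11,12,13,14,15,16}
((B ∪ C) ∩ (C ∪ (B ∪ C))) △ A = {2,7,8,12,15,16}

{2,7,8,12,15,16}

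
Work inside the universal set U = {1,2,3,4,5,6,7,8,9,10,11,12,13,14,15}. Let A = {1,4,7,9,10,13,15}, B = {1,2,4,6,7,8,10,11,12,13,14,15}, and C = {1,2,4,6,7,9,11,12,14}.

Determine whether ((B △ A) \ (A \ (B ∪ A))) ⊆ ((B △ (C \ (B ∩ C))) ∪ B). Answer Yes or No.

Yes

B △ A = {2,6,8,9,11,12,14}
B ∪ A = {1,2,4,6,7,8,9,10,11,12,13,14,15}
A \ (B ∪ A) = {}
(B △ A) \ (A \ (B ∪ A)) = {2,6,8,9,11,12,14}
B ∩ C = {1,2,4,6,7,11,12,14}
C \ (B ∩ C) = {9}
B △ (C \ (B ∩ C)) = {1,2,4,6,7,8,9,10,11,12,13,14,15}
(B △ (C \ (B ∩ C))) ∪ B = {1,2,4,6,7,8,9,10,11,12,13,14,15}
Every element of {2,6,8,9,11,12,14} is in {1,2,4,6,7,8,9,10,11,12,13,14,15}, so (B △ A) \ (A \ (B ∪ A)) ⊆ (B △ (C \ (B ∩ C))) ∪ B.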